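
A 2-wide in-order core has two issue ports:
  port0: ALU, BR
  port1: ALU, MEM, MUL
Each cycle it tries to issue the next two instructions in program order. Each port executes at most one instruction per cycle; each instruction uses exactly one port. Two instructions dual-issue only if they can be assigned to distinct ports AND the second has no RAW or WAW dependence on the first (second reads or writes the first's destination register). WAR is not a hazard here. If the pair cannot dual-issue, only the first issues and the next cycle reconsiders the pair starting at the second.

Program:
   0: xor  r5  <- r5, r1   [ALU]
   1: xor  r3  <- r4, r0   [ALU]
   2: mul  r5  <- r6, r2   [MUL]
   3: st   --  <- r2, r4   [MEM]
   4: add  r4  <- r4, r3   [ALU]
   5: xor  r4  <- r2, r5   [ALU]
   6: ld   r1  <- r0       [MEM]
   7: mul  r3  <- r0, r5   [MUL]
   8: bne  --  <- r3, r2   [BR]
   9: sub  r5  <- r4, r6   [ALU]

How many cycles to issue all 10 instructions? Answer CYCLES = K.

CYCLES = 6

0. xor.ALU;xor.ALU @i0&i1  | pair
1. mul.MUL @i2  | no-port MUL/MEM
2. st.MEM;add.ALU @i3&i4  | pair
3. xor.ALU;ld.MEM @i5&i6  | pair
4. mul.MUL @i7  | RAW r3
5. bne.BR;sub.ALU @i8&i9  | pair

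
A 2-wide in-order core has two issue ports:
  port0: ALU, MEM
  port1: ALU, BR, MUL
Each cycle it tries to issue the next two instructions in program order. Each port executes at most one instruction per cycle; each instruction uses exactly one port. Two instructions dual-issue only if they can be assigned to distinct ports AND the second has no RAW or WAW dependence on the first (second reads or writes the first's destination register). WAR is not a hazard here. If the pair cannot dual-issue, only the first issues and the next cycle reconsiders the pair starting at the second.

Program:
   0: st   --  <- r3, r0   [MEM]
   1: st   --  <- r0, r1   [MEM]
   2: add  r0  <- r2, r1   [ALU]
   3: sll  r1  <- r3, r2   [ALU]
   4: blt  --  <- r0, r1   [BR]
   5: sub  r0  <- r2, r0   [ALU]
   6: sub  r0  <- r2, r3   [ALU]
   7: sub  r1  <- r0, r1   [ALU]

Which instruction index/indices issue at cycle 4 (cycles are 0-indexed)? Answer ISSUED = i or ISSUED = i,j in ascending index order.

[0] i0  st  -- no-port MEM/MEM
[1] i1,i2  st+add  -- 2-wide
[2] i3  sll  -- RAW r1
[3] i4,i5  blt+sub  -- 2-wide
[4] i6  sub  -- RAW r0
[5] i7  sub  -- tail

ISSUED = 6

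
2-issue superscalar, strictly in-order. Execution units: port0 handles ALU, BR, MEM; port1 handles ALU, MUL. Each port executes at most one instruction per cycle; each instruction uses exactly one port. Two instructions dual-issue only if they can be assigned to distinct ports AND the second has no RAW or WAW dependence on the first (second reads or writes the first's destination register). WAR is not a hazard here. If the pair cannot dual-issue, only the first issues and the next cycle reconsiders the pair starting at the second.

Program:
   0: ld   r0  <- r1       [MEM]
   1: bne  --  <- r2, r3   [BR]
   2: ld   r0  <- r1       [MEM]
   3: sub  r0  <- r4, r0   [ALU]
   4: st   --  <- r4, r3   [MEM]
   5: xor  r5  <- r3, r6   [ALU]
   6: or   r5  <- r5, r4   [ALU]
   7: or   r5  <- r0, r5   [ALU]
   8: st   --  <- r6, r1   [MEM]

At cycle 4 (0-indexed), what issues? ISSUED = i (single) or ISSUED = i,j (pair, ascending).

ISSUED = 5

t=0 i0:ld.MEM ; no-port MEM/BR
t=1 i1:bne.BR ; no-port BR/MEM
t=2 i2:ld.MEM ; RAW+WAW r0
t=3 i3&i4:sub.ALU st.MEM ; 2-wide
t=4 i5:xor.ALU ; RAW+WAW r5
t=5 i6:or.ALU ; RAW+WAW r5
t=6 i7&i8:or.ALU st.MEM ; 2-wide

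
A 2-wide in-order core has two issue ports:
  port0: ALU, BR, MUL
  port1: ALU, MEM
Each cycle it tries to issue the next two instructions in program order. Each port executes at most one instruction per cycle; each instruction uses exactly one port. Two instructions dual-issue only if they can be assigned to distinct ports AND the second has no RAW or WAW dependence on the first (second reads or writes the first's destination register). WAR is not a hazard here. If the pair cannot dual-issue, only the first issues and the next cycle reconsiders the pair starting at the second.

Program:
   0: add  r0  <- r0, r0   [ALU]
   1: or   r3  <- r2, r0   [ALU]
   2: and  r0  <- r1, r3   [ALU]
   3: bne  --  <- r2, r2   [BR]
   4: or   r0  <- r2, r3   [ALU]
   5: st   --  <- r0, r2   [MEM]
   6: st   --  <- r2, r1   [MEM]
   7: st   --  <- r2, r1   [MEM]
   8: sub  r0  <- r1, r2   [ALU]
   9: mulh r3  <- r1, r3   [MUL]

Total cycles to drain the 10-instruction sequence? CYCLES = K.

CYCLES = 8

c0: i0 add  RAW r0
c1: i1 or  RAW r3
c2: i2&i3 and;bne  pair
c3: i4 or  RAW r0
c4: i5 st  no-port MEM/MEM
c5: i6 st  no-port MEM/MEM
c6: i7&i8 st;sub  pair
c7: i9 mulh  tail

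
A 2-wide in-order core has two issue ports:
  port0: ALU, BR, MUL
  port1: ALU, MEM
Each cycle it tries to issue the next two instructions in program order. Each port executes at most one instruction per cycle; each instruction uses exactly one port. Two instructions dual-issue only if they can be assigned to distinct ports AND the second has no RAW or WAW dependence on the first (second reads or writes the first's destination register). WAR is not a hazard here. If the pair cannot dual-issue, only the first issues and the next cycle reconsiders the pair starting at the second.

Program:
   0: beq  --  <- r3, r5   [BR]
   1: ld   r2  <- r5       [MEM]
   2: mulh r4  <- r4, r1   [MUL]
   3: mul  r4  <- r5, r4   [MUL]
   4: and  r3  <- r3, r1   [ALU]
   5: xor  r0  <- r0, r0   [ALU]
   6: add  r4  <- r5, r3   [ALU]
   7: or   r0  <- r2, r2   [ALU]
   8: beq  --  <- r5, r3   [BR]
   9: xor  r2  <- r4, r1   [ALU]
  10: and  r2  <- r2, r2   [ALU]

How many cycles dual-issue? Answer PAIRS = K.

PAIRS = 4

#0 head=0: beq.BR/ld.MEM i0+i1 pair
#1 head=2: mulh.MUL i2 no-port MUL/MUL
#2 head=3: mul.MUL/and.ALU i3+i4 pair
#3 head=5: xor.ALU/add.ALU i5+i6 pair
#4 head=7: or.ALU/beq.BR i7+i8 pair
#5 head=9: xor.ALU i9 RAW+WAW r2
#6 head=10: and.ALU i10 tail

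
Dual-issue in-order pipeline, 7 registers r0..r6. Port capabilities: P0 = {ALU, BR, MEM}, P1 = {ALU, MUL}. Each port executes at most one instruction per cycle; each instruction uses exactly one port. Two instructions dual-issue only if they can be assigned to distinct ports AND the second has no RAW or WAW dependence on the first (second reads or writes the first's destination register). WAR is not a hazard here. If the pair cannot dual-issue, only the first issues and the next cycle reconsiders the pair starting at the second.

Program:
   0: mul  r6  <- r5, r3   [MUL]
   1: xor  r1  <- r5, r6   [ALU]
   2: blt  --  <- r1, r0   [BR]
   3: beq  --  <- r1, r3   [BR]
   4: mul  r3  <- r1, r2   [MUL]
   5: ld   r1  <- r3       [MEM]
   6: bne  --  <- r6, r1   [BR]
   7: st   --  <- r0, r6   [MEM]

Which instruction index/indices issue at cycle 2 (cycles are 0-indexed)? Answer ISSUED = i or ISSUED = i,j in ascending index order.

[0] i0  mul.MUL  -- RAW r6
[1] i1  xor.ALU  -- RAW r1
[2] i2  blt.BR  -- no-port BR/BR
[3] i3/i4  beq.BR;mul.MUL  -- dual
[4] i5  ld.MEM  -- no-port MEM/BR
[5] i6  bne.BR  -- no-port BR/MEM
[6] i7  st.MEM  -- tail

ISSUED = 2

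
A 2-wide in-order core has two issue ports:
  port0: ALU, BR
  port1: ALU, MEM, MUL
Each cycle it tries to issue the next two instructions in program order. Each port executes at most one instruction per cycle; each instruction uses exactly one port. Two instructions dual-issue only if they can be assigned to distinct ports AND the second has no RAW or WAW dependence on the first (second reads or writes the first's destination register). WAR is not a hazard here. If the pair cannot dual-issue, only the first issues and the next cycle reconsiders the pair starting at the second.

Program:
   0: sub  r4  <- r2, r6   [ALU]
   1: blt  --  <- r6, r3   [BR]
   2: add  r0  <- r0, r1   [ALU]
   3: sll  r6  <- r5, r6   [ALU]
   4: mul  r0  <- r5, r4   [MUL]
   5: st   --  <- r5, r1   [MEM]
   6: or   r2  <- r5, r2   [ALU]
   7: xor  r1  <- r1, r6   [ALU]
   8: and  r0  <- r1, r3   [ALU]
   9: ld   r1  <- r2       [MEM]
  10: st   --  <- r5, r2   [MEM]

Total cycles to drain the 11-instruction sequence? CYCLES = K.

CYCLES = 7

t=0 i0+i1:sub.ALU;blt.BR ; 2-wide
t=1 i2+i3:add.ALU;sll.ALU ; 2-wide
t=2 i4:mul.MUL ; no-port MUL/MEM
t=3 i5+i6:st.MEM;or.ALU ; 2-wide
t=4 i7:xor.ALU ; RAW r1
t=5 i8+i9:and.ALU;ld.MEM ; 2-wide
t=6 i10:st.MEM ; tail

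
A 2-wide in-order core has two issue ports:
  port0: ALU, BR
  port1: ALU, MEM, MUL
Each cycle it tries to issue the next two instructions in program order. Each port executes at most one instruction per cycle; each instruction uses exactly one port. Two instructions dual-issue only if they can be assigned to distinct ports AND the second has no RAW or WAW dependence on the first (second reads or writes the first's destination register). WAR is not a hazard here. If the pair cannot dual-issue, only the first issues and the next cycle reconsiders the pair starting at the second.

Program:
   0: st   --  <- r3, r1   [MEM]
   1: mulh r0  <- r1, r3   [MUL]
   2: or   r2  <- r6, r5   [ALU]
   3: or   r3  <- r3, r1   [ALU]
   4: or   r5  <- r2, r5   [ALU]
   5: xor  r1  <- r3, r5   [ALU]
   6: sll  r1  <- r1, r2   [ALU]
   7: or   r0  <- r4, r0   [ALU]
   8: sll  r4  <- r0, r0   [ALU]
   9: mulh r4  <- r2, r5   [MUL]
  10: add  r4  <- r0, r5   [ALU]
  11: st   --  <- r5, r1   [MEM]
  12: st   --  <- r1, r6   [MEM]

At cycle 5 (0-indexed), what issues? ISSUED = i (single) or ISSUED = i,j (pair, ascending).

0. st @i0  | no-port MEM/MUL
1. mulh or @i1,i2  | dual
2. or or @i3,i4  | dual
3. xor @i5  | RAW+WAW r1
4. sll or @i6,i7  | dual
5. sll @i8  | WAW r4
6. mulh @i9  | WAW r4
7. add st @i10,i11  | dual
8. st @i12  | tail

ISSUED = 8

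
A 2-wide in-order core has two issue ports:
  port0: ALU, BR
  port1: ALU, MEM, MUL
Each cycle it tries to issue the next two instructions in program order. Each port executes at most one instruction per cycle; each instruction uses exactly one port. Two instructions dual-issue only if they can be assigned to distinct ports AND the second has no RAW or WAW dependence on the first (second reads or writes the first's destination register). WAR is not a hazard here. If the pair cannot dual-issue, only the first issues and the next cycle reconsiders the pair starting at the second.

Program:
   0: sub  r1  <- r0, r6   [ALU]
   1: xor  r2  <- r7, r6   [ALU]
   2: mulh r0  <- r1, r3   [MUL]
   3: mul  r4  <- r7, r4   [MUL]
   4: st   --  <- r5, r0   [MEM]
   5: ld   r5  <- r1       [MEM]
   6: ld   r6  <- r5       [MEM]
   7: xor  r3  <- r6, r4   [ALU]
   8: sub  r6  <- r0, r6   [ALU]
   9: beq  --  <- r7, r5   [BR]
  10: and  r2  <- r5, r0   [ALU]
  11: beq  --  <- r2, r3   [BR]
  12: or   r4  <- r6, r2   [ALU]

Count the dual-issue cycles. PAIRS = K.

PAIRS = 4

t=0 i0/i1:sub xor ; pair
t=1 i2:mulh ; no-port MUL/MUL
t=2 i3:mul ; no-port MUL/MEM
t=3 i4:st ; no-port MEM/MEM
t=4 i5:ld ; no-port MEM/MEM
t=5 i6:ld ; RAW r6
t=6 i7/i8:xor sub ; pair
t=7 i9/i10:beq and ; pair
t=8 i11/i12:beq or ; pair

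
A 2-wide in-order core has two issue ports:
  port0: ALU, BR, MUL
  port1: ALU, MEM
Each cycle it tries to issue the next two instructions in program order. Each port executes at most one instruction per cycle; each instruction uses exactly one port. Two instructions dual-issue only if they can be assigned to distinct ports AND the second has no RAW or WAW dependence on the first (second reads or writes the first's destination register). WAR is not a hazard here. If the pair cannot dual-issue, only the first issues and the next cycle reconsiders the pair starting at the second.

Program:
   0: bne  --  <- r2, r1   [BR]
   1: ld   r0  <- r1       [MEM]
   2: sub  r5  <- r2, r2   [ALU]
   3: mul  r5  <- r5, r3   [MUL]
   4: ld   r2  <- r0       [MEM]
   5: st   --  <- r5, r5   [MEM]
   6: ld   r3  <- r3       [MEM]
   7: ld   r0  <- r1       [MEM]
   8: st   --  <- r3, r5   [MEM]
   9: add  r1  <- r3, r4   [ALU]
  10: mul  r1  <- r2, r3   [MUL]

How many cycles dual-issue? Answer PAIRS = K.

PAIRS = 3

#0 head=0: bne+ld i0,i1 dual
#1 head=2: sub i2 RAW+WAW r5
#2 head=3: mul+ld i3,i4 dual
#3 head=5: st i5 no-port MEM/MEM
#4 head=6: ld i6 no-port MEM/MEM
#5 head=7: ld i7 no-port MEM/MEM
#6 head=8: st+add i8,i9 dual
#7 head=10: mul i10 tail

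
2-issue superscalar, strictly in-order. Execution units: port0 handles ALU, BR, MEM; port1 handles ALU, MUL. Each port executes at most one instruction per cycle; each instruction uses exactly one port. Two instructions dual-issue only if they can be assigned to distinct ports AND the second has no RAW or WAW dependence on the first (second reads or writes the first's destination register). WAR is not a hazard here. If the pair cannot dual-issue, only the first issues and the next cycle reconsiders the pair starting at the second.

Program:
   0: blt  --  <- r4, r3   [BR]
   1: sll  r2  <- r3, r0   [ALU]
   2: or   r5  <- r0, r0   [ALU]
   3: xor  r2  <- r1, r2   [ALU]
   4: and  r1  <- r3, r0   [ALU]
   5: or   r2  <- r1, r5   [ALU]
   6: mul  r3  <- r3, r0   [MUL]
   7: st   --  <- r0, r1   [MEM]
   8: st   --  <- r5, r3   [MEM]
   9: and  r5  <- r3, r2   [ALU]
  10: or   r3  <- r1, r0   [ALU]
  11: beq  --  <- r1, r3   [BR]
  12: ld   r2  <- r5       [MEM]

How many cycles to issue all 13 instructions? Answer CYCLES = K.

c0: i0/i1 blt sll  dual
c1: i2/i3 or xor  dual
c2: i4 and  RAW r1
c3: i5/i6 or mul  dual
c4: i7 st  no-port MEM/MEM
c5: i8/i9 st and  dual
c6: i10 or  RAW r3
c7: i11 beq  no-port BR/MEM
c8: i12 ld  tail

CYCLES = 9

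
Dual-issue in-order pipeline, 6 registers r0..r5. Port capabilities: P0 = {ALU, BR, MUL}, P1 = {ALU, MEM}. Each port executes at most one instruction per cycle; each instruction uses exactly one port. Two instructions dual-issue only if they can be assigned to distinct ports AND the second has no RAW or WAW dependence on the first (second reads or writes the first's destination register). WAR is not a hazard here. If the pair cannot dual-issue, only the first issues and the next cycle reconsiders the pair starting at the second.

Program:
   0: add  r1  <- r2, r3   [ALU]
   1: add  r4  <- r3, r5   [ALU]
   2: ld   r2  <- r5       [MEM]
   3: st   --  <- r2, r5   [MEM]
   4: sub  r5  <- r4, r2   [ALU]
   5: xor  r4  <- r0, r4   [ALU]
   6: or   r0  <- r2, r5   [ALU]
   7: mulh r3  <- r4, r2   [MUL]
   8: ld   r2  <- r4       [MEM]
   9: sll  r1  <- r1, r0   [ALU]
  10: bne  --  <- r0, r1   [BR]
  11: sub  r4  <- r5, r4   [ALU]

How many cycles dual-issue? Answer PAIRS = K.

PAIRS = 5

#0 head=0: add+add i0&i1 2-wide
#1 head=2: ld i2 no-port MEM/MEM
#2 head=3: st+sub i3&i4 2-wide
#3 head=5: xor+or i5&i6 2-wide
#4 head=7: mulh+ld i7&i8 2-wide
#5 head=9: sll i9 RAW r1
#6 head=10: bne+sub i10&i11 2-wide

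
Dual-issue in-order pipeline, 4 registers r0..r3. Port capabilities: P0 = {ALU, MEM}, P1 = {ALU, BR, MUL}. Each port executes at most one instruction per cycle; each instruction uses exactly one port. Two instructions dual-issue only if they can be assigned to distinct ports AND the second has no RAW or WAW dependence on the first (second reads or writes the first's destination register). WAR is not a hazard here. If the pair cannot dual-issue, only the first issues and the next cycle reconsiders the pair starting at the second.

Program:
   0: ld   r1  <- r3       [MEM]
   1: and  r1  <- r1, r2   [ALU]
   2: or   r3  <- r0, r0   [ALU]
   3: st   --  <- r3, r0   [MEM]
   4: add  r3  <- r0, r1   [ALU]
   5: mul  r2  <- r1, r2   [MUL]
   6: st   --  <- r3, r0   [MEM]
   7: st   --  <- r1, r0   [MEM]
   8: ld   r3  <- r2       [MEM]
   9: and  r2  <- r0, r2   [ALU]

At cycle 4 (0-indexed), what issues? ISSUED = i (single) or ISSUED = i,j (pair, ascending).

  cy0 -> i0 (ld) RAW+WAW r1
  cy1 -> i1&i2 (and;or) pair
  cy2 -> i3&i4 (st;add) pair
  cy3 -> i5&i6 (mul;st) pair
  cy4 -> i7 (st) no-port MEM/MEM
  cy5 -> i8&i9 (ld;and) pair

ISSUED = 7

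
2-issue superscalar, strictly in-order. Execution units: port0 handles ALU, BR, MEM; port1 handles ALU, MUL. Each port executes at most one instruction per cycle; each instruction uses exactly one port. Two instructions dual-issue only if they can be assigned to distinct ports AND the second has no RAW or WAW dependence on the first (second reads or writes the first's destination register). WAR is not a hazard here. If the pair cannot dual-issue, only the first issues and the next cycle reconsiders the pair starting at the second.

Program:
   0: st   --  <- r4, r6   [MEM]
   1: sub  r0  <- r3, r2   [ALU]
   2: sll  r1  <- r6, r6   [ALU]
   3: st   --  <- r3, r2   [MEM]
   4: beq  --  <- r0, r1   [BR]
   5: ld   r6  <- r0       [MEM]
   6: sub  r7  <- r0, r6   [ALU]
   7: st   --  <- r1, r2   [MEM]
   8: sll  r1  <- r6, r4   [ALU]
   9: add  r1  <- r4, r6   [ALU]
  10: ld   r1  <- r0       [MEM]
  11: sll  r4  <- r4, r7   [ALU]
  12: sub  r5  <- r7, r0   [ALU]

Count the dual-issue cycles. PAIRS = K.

#0 head=0: st.MEM+sub.ALU i0&i1 2-wide
#1 head=2: sll.ALU+st.MEM i2&i3 2-wide
#2 head=4: beq.BR i4 no-port BR/MEM
#3 head=5: ld.MEM i5 RAW r6
#4 head=6: sub.ALU+st.MEM i6&i7 2-wide
#5 head=8: sll.ALU i8 WAW r1
#6 head=9: add.ALU i9 WAW r1
#7 head=10: ld.MEM+sll.ALU i10&i11 2-wide
#8 head=12: sub.ALU i12 tail

PAIRS = 4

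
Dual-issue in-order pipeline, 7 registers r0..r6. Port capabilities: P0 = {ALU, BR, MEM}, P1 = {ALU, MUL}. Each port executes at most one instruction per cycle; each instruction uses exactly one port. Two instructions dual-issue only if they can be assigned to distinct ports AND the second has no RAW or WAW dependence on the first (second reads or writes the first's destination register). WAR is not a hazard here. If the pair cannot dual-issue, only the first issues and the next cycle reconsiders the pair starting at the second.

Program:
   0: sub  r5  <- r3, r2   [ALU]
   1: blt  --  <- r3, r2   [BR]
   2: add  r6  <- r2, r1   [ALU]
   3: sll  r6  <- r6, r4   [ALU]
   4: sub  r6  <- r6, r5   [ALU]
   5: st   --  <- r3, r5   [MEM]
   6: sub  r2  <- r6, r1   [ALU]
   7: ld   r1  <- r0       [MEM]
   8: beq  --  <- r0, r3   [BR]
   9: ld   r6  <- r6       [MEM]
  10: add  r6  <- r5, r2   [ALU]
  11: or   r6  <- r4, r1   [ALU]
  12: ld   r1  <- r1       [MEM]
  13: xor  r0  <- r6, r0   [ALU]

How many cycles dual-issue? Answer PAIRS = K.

  cy0 -> i0&i1 (sub blt) pair
  cy1 -> i2 (add) RAW+WAW r6
  cy2 -> i3 (sll) RAW+WAW r6
  cy3 -> i4&i5 (sub st) pair
  cy4 -> i6&i7 (sub ld) pair
  cy5 -> i8 (beq) no-port BR/MEM
  cy6 -> i9 (ld) WAW r6
  cy7 -> i10 (add) WAW r6
  cy8 -> i11&i12 (or ld) pair
  cy9 -> i13 (xor) tail

PAIRS = 4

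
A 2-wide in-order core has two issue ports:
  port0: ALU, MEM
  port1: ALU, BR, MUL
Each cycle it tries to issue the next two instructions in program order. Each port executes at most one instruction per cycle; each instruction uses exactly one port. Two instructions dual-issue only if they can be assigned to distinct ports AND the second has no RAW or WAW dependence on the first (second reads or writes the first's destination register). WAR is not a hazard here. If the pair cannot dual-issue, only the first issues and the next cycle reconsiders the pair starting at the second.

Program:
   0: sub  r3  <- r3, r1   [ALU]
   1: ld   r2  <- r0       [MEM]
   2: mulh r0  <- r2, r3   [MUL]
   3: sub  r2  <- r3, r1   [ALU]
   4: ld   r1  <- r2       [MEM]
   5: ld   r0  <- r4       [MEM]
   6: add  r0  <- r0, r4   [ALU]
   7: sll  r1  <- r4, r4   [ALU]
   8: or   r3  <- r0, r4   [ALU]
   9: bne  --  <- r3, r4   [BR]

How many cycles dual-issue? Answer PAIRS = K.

t=0 i0,i1:sub;ld ; pair
t=1 i2,i3:mulh;sub ; pair
t=2 i4:ld ; no-port MEM/MEM
t=3 i5:ld ; RAW+WAW r0
t=4 i6,i7:add;sll ; pair
t=5 i8:or ; RAW r3
t=6 i9:bne ; tail

PAIRS = 3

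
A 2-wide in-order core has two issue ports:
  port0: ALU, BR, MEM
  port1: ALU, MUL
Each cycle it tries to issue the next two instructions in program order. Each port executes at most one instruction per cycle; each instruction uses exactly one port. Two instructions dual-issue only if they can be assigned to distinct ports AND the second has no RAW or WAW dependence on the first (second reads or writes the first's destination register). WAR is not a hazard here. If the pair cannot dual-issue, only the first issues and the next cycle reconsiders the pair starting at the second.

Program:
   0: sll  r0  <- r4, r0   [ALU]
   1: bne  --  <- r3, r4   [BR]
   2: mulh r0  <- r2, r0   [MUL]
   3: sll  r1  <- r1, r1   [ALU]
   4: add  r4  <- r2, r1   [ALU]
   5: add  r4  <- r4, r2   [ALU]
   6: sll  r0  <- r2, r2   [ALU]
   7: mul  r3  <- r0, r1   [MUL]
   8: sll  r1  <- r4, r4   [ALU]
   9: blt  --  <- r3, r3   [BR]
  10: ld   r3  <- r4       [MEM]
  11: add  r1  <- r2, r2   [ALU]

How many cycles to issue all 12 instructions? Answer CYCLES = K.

  cy0 -> i0&i1 (sll/bne) 2-wide
  cy1 -> i2&i3 (mulh/sll) 2-wide
  cy2 -> i4 (add) RAW+WAW r4
  cy3 -> i5&i6 (add/sll) 2-wide
  cy4 -> i7&i8 (mul/sll) 2-wide
  cy5 -> i9 (blt) no-port BR/MEM
  cy6 -> i10&i11 (ld/add) 2-wide

CYCLES = 7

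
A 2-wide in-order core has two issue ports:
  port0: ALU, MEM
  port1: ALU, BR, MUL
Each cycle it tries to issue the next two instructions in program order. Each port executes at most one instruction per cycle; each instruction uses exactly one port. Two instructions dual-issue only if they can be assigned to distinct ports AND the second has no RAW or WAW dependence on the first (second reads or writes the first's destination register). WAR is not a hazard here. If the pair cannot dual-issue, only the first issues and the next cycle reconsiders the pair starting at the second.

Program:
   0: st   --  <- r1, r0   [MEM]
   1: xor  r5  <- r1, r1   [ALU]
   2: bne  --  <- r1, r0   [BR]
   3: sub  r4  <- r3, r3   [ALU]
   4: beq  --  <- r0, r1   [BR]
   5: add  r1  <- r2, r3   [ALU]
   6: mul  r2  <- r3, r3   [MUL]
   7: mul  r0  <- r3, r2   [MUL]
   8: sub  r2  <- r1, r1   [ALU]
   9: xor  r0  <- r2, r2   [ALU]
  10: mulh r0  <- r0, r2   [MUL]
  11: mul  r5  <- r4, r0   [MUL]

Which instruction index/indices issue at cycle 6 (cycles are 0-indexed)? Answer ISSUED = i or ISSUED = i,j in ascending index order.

ISSUED = 10

[0] i0/i1  st+xor  -- pair
[1] i2/i3  bne+sub  -- pair
[2] i4/i5  beq+add  -- pair
[3] i6  mul  -- no-port MUL/MUL
[4] i7/i8  mul+sub  -- pair
[5] i9  xor  -- RAW+WAW r0
[6] i10  mulh  -- no-port MUL/MUL
[7] i11  mul  -- tail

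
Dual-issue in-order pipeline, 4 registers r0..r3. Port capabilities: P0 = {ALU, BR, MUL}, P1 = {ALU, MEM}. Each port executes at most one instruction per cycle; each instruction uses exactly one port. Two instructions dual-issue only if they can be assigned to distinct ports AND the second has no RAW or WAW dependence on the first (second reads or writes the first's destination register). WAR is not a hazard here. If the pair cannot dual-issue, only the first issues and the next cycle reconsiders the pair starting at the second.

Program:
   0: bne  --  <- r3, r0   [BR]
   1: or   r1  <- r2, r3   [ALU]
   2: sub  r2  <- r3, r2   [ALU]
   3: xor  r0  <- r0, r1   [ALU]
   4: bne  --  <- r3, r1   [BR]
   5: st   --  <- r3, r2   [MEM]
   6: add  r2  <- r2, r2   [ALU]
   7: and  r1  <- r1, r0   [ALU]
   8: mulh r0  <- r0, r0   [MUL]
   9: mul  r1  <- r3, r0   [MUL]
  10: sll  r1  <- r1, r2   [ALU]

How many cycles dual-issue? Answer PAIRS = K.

t=0 i0,i1:bne.BR/or.ALU ; 2-wide
t=1 i2,i3:sub.ALU/xor.ALU ; 2-wide
t=2 i4,i5:bne.BR/st.MEM ; 2-wide
t=3 i6,i7:add.ALU/and.ALU ; 2-wide
t=4 i8:mulh.MUL ; no-port MUL/MUL
t=5 i9:mul.MUL ; RAW+WAW r1
t=6 i10:sll.ALU ; tail

PAIRS = 4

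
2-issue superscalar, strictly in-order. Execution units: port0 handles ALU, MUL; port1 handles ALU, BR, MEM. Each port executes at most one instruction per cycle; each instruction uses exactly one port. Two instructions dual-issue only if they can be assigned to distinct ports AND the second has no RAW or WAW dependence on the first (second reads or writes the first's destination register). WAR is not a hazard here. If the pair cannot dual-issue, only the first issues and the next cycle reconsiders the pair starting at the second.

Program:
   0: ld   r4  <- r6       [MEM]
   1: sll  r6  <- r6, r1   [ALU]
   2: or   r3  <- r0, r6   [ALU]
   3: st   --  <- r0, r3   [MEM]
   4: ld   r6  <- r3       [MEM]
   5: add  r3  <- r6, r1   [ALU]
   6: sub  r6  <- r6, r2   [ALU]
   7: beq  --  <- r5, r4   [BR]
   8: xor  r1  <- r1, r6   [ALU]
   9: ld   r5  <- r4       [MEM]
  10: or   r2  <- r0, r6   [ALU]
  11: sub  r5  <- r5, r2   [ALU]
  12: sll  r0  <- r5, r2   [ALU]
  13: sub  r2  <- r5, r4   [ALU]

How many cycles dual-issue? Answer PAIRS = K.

PAIRS = 5

[0] i0+i1  ld.MEM/sll.ALU  -- pair
[1] i2  or.ALU  -- RAW r3
[2] i3  st.MEM  -- no-port MEM/MEM
[3] i4  ld.MEM  -- RAW r6
[4] i5+i6  add.ALU/sub.ALU  -- pair
[5] i7+i8  beq.BR/xor.ALU  -- pair
[6] i9+i10  ld.MEM/or.ALU  -- pair
[7] i11  sub.ALU  -- RAW r5
[8] i12+i13  sll.ALU/sub.ALU  -- pair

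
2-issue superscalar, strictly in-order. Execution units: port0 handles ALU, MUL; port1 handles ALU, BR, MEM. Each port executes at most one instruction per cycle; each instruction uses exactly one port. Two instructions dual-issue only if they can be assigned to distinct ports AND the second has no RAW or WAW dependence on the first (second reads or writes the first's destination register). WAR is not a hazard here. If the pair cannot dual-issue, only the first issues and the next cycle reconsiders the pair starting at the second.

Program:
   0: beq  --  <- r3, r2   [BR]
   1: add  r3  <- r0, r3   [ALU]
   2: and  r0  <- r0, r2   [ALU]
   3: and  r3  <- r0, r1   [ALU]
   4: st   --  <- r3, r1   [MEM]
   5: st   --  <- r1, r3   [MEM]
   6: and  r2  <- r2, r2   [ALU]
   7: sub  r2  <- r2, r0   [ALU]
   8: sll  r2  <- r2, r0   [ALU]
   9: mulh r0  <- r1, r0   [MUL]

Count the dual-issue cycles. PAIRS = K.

t=0 i0+i1:beq/add ; pair
t=1 i2:and ; RAW r0
t=2 i3:and ; RAW r3
t=3 i4:st ; no-port MEM/MEM
t=4 i5+i6:st/and ; pair
t=5 i7:sub ; RAW+WAW r2
t=6 i8+i9:sll/mulh ; pair

PAIRS = 3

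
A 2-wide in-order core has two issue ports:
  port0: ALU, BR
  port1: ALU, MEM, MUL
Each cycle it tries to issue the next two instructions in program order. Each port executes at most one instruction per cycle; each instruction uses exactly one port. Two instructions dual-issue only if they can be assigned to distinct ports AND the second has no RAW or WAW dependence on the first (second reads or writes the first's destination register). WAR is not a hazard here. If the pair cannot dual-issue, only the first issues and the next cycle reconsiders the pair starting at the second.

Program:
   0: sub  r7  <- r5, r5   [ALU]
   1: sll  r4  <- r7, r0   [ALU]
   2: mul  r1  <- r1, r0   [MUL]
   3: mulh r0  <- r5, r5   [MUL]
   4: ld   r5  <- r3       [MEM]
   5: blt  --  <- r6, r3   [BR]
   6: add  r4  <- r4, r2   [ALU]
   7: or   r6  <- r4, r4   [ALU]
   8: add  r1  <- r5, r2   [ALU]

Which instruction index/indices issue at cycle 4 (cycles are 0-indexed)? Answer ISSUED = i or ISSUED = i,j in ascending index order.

ISSUED = 6

#0 head=0: sub i0 RAW r7
#1 head=1: sll mul i1&i2 pair
#2 head=3: mulh i3 no-port MUL/MEM
#3 head=4: ld blt i4&i5 pair
#4 head=6: add i6 RAW r4
#5 head=7: or add i7&i8 pair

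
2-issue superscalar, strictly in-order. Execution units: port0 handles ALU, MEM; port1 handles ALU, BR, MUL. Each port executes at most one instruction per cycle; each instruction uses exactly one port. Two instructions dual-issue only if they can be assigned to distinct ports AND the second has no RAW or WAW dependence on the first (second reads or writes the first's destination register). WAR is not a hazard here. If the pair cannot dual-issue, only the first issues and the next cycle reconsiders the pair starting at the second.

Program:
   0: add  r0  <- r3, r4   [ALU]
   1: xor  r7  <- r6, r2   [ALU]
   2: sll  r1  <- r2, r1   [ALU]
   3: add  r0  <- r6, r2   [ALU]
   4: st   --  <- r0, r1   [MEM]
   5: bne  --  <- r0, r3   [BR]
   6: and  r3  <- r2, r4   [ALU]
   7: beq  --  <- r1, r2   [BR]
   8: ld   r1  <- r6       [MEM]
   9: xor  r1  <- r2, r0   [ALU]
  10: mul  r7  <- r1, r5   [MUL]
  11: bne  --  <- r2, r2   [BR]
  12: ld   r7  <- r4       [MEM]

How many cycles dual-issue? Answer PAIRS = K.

  cy0 -> i0/i1 (add.ALU xor.ALU) pair
  cy1 -> i2/i3 (sll.ALU add.ALU) pair
  cy2 -> i4/i5 (st.MEM bne.BR) pair
  cy3 -> i6/i7 (and.ALU beq.BR) pair
  cy4 -> i8 (ld.MEM) WAW r1
  cy5 -> i9 (xor.ALU) RAW r1
  cy6 -> i10 (mul.MUL) no-port MUL/BR
  cy7 -> i11/i12 (bne.BR ld.MEM) pair

PAIRS = 5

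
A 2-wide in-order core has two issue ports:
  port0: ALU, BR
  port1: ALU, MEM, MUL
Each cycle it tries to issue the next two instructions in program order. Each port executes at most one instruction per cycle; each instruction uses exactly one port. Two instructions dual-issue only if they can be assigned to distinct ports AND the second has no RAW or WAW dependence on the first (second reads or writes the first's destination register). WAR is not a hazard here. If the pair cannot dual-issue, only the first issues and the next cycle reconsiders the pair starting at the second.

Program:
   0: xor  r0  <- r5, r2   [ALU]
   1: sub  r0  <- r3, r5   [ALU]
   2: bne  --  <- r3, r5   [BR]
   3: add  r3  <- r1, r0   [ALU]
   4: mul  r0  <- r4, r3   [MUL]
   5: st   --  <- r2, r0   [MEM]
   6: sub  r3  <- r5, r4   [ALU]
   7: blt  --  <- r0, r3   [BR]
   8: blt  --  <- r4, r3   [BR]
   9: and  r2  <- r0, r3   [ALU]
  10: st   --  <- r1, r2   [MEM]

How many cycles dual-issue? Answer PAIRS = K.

0. xor @i0  | WAW r0
1. sub;bne @i1,i2  | pair
2. add @i3  | RAW r3
3. mul @i4  | no-port MUL/MEM
4. st;sub @i5,i6  | pair
5. blt @i7  | no-port BR/BR
6. blt;and @i8,i9  | pair
7. st @i10  | tail

PAIRS = 3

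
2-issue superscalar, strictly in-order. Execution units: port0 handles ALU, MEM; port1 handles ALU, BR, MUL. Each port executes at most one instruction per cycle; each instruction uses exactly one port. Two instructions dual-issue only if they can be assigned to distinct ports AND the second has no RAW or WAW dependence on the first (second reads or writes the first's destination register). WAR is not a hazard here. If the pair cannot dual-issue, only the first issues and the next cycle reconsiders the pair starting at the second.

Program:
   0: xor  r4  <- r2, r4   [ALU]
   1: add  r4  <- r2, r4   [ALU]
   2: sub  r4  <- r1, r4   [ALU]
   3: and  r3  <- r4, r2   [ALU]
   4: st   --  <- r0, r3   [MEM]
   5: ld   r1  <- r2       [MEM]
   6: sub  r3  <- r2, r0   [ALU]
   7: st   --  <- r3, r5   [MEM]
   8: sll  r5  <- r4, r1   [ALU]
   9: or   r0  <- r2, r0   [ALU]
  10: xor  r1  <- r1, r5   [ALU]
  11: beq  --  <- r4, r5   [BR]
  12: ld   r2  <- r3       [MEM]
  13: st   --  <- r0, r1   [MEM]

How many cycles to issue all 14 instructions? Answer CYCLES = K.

CYCLES = 10

c0: i0 xor  RAW+WAW r4
c1: i1 add  RAW+WAW r4
c2: i2 sub  RAW r4
c3: i3 and  RAW r3
c4: i4 st  no-port MEM/MEM
c5: i5+i6 ld;sub  dual
c6: i7+i8 st;sll  dual
c7: i9+i10 or;xor  dual
c8: i11+i12 beq;ld  dual
c9: i13 st  tail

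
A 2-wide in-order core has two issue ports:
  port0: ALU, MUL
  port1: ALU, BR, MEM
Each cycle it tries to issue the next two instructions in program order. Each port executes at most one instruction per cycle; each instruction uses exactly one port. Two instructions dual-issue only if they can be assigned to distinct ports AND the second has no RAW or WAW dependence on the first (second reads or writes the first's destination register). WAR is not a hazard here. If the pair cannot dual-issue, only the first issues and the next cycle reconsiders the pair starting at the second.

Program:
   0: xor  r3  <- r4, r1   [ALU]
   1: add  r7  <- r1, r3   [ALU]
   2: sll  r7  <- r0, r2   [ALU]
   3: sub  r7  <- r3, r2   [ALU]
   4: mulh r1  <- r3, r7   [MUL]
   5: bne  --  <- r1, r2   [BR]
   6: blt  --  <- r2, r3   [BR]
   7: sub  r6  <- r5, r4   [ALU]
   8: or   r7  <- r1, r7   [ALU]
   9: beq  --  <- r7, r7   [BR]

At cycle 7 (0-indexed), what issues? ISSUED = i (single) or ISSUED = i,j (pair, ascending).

ISSUED = 8

[0] i0  xor.ALU  -- RAW r3
[1] i1  add.ALU  -- WAW r7
[2] i2  sll.ALU  -- WAW r7
[3] i3  sub.ALU  -- RAW r7
[4] i4  mulh.MUL  -- RAW r1
[5] i5  bne.BR  -- no-port BR/BR
[6] i6/i7  blt.BR/sub.ALU  -- pair
[7] i8  or.ALU  -- RAW r7
[8] i9  beq.BR  -- tail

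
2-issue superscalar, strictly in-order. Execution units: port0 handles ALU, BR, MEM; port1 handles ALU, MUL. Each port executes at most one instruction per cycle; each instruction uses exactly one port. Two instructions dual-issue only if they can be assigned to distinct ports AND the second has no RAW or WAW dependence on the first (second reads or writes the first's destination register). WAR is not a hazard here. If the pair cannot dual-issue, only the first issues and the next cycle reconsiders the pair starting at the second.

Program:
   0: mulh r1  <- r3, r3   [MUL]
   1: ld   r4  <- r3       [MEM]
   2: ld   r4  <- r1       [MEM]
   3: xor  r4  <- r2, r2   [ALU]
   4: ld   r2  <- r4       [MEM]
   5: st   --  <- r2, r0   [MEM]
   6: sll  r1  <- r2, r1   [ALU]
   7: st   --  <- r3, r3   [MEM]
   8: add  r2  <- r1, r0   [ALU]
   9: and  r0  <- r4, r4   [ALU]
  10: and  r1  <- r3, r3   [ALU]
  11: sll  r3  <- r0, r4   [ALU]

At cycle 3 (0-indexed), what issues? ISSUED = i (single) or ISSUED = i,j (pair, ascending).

ISSUED = 4

[0] i0,i1  mulh/ld  -- dual
[1] i2  ld  -- WAW r4
[2] i3  xor  -- RAW r4
[3] i4  ld  -- no-port MEM/MEM
[4] i5,i6  st/sll  -- dual
[5] i7,i8  st/add  -- dual
[6] i9,i10  and/and  -- dual
[7] i11  sll  -- tail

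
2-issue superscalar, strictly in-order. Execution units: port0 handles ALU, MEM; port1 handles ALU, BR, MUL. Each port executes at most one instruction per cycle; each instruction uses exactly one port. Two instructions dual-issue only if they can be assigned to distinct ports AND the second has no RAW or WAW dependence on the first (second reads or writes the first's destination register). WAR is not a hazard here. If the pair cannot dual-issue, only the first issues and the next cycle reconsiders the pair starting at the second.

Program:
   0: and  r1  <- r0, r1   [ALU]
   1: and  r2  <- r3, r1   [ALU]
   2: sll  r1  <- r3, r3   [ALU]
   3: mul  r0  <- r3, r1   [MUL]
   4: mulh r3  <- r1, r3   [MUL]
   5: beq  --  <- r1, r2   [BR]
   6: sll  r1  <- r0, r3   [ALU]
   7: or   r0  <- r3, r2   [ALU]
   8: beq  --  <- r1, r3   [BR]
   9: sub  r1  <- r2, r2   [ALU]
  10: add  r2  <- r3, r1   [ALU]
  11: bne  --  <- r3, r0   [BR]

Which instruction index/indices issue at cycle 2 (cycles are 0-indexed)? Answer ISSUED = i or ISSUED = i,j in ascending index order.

[0] i0  and.ALU  -- RAW r1
[1] i1&i2  and.ALU+sll.ALU  -- 2-wide
[2] i3  mul.MUL  -- no-port MUL/MUL
[3] i4  mulh.MUL  -- no-port MUL/BR
[4] i5&i6  beq.BR+sll.ALU  -- 2-wide
[5] i7&i8  or.ALU+beq.BR  -- 2-wide
[6] i9  sub.ALU  -- RAW r1
[7] i10&i11  add.ALU+bne.BR  -- 2-wide

ISSUED = 3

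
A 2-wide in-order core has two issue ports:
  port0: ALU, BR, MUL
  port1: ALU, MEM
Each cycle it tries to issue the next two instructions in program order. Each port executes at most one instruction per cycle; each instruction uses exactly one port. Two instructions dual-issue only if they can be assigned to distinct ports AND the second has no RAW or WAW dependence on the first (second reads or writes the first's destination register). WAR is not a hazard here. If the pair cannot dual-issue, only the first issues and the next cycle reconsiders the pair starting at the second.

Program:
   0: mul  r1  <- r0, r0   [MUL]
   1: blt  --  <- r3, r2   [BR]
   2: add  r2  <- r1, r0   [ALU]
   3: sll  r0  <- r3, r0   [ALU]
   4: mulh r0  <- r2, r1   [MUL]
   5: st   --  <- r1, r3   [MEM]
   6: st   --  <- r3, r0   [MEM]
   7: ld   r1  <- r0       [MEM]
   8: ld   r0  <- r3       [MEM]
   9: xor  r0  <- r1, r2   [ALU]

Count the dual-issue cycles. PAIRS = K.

[0] i0  mul  -- no-port MUL/BR
[1] i1/i2  blt;add  -- pair
[2] i3  sll  -- WAW r0
[3] i4/i5  mulh;st  -- pair
[4] i6  st  -- no-port MEM/MEM
[5] i7  ld  -- no-port MEM/MEM
[6] i8  ld  -- WAW r0
[7] i9  xor  -- tail

PAIRS = 2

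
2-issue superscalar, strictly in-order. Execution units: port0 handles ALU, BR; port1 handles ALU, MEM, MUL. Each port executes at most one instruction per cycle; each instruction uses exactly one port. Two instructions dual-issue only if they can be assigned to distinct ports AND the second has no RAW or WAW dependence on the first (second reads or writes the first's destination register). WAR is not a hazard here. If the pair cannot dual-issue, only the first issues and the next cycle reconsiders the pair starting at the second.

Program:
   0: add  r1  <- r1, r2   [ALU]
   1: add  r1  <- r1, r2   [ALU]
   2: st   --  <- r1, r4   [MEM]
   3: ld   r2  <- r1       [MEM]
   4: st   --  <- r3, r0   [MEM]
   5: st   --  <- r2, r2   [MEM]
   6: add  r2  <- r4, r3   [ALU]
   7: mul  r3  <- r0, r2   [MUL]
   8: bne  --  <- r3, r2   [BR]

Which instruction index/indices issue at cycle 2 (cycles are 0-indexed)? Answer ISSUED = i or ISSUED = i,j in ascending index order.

ISSUED = 2

c0: i0 add.ALU  RAW+WAW r1
c1: i1 add.ALU  RAW r1
c2: i2 st.MEM  no-port MEM/MEM
c3: i3 ld.MEM  no-port MEM/MEM
c4: i4 st.MEM  no-port MEM/MEM
c5: i5+i6 st.MEM+add.ALU  dual
c6: i7 mul.MUL  RAW r3
c7: i8 bne.BR  tail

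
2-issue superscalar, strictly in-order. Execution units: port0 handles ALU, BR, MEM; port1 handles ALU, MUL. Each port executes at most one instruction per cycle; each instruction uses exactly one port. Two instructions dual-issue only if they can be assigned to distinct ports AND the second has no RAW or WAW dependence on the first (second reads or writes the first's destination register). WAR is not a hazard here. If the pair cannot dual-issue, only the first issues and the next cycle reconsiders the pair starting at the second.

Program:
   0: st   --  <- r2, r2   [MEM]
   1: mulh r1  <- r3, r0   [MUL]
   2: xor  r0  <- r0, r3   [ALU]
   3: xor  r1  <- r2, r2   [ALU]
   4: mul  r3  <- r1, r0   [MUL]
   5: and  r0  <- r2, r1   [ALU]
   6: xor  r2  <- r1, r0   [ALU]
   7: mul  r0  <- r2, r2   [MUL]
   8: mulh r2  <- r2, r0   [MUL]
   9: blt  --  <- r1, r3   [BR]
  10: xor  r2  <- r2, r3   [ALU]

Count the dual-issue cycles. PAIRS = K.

PAIRS = 4

#0 head=0: st;mulh i0/i1 pair
#1 head=2: xor;xor i2/i3 pair
#2 head=4: mul;and i4/i5 pair
#3 head=6: xor i6 RAW r2
#4 head=7: mul i7 no-port MUL/MUL
#5 head=8: mulh;blt i8/i9 pair
#6 head=10: xor i10 tail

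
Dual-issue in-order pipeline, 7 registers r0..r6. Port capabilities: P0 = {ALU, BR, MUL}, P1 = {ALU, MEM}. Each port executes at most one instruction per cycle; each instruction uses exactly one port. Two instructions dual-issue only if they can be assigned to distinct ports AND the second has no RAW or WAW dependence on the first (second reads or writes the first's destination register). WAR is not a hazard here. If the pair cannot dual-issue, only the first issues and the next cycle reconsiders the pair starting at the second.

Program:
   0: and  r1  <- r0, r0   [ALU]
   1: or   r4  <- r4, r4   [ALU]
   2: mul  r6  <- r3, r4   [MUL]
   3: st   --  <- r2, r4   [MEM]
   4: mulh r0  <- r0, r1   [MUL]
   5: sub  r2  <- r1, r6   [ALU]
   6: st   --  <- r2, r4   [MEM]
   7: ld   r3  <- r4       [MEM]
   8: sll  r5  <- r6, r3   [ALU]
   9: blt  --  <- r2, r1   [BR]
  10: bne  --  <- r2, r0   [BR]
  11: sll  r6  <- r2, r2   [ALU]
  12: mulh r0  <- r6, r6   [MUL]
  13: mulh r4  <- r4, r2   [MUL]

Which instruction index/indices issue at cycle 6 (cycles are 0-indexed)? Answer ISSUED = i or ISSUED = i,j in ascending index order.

ISSUED = 10,11

0. and/or @i0+i1  | pair
1. mul/st @i2+i3  | pair
2. mulh/sub @i4+i5  | pair
3. st @i6  | no-port MEM/MEM
4. ld @i7  | RAW r3
5. sll/blt @i8+i9  | pair
6. bne/sll @i10+i11  | pair
7. mulh @i12  | no-port MUL/MUL
8. mulh @i13  | tail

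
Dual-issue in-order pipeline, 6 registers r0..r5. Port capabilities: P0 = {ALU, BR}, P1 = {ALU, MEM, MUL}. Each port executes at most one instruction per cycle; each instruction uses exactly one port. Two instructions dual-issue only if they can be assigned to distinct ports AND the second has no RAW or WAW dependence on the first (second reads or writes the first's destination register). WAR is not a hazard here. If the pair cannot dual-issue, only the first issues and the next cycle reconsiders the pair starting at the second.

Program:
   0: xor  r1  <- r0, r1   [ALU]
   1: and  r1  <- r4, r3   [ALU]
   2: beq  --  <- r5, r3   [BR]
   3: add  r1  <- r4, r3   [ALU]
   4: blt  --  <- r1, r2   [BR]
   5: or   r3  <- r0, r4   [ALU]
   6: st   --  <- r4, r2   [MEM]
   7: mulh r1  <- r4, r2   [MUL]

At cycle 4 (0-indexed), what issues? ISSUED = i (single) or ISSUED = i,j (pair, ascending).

c0: i0 xor.ALU  WAW r1
c1: i1&i2 and.ALU/beq.BR  dual
c2: i3 add.ALU  RAW r1
c3: i4&i5 blt.BR/or.ALU  dual
c4: i6 st.MEM  no-port MEM/MUL
c5: i7 mulh.MUL  tail

ISSUED = 6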